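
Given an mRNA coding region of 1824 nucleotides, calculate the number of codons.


codons = nucleotides / 3
codons = 1824 / 3 = 608

608


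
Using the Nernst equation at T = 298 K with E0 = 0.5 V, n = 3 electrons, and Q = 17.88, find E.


E = E0 - (RT/nF) * ln(Q)
E = 0.5 - (8.314 * 298 / (3 * 96485)) * ln(17.88)
E = 0.4753 V

0.4753 V


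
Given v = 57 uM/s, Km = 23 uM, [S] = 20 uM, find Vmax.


Vmax = v * (Km + [S]) / [S]
Vmax = 57 * (23 + 20) / 20
Vmax = 122.55 uM/s

122.55 uM/s


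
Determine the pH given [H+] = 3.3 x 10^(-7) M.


pH = -log10([H+])
pH = -log10(3.3 x 10^(-7))
pH = 6.4815

6.4815


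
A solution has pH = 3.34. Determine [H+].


[H+] = 10^(-pH)
[H+] = 10^(-3.34)
[H+] = 4.571e-04 M

4.571e-04 M


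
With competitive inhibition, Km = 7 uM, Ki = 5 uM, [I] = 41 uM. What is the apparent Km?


Km_app = Km * (1 + [I]/Ki)
Km_app = 7 * (1 + 41/5)
Km_app = 64.4 uM

64.4 uM


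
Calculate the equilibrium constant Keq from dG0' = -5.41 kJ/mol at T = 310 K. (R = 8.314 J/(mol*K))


Keq = exp(-dG0 * 1000 / (R * T))
Keq = exp(-(-5.41) * 1000 / (8.314 * 310))
Keq = 8.1585

8.1585


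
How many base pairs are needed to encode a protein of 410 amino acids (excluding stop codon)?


Each amino acid = 1 codon = 3 bp
bp = 410 * 3 = 1230 bp

1230 bp


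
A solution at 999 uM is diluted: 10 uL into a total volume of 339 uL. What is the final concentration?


C2 = C1 * V1 / V2
C2 = 999 * 10 / 339
C2 = 29.469 uM

29.469 uM


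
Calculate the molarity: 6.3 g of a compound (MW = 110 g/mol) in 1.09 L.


C = (mass / MW) / volume
C = (6.3 / 110) / 1.09
C = 0.0525 M

0.0525 M


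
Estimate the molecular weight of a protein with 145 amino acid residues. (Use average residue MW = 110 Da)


MW = n_residues * 110 Da
MW = 145 * 110
MW = 15950 Da

15950 Da


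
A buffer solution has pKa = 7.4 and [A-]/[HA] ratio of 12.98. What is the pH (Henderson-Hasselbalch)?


pH = pKa + log10([A-]/[HA])
pH = 7.4 + log10(12.98)
pH = 8.5133

8.5133


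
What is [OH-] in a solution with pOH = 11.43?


[OH-] = 10^(-pOH)
[OH-] = 10^(-11.43)
[OH-] = 3.715e-12 M

3.715e-12 M


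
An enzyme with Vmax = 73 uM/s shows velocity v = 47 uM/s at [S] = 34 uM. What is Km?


Km = [S] * (Vmax - v) / v
Km = 34 * (73 - 47) / 47
Km = 18.8085 uM

18.8085 uM


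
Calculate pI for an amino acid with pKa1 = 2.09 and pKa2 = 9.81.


pI = (pKa1 + pKa2) / 2
pI = (2.09 + 9.81) / 2
pI = 5.95

5.95


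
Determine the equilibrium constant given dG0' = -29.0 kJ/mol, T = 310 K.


Keq = exp(-dG0 * 1000 / (R * T))
Keq = exp(-(-29.0) * 1000 / (8.314 * 310))
Keq = 77026.9689

77026.9689


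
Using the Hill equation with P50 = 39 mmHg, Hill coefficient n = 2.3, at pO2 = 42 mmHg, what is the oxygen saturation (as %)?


Y = pO2^n / (P50^n + pO2^n)
Y = 42^2.3 / (39^2.3 + 42^2.3)
Y = 54.25%

54.25%


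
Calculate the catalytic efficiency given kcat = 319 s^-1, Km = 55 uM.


Catalytic efficiency = kcat / Km
= 319 / 55
= 5.8 uM^-1*s^-1

5.8 uM^-1*s^-1


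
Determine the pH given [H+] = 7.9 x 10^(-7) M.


pH = -log10([H+])
pH = -log10(7.9 x 10^(-7))
pH = 6.1024

6.1024


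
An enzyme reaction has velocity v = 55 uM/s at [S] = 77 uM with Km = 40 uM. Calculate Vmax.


Vmax = v * (Km + [S]) / [S]
Vmax = 55 * (40 + 77) / 77
Vmax = 83.5714 uM/s

83.5714 uM/s


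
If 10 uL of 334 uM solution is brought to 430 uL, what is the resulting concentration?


C2 = C1 * V1 / V2
C2 = 334 * 10 / 430
C2 = 7.7674 uM

7.7674 uM


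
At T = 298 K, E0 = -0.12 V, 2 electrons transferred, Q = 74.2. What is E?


E = E0 - (RT/nF) * ln(Q)
E = -0.12 - (8.314 * 298 / (2 * 96485)) * ln(74.2)
E = -0.1753 V

-0.1753 V


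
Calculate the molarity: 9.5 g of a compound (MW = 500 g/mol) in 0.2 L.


C = (mass / MW) / volume
C = (9.5 / 500) / 0.2
C = 0.095 M

0.095 M


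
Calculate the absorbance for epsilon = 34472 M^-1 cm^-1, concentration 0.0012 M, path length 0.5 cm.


A = epsilon * c * l
A = 34472 * 0.0012 * 0.5
A = 20.6832

20.6832


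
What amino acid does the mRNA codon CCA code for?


Standard genetic code lookup.
Codon CCA -> Pro

Pro


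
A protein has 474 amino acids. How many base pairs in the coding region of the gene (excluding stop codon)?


Each amino acid = 1 codon = 3 bp
bp = 474 * 3 = 1422 bp

1422 bp


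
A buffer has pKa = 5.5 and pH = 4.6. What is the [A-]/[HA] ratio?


[A-]/[HA] = 10^(pH - pKa)
= 10^(4.6 - 5.5)
= 0.1259

0.1259


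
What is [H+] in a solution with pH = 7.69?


[H+] = 10^(-pH)
[H+] = 10^(-7.69)
[H+] = 2.042e-08 M

2.042e-08 M


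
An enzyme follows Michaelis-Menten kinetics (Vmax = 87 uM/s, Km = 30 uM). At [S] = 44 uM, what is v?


v = Vmax * [S] / (Km + [S])
v = 87 * 44 / (30 + 44)
v = 51.7297 uM/s

51.7297 uM/s


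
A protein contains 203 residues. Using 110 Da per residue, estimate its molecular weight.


MW = n_residues * 110 Da
MW = 203 * 110
MW = 22330 Da

22330 Da


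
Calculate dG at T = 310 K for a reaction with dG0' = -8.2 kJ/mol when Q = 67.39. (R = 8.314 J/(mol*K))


dG = dG0' + RT * ln(Q) / 1000
dG = -8.2 + 8.314 * 310 * ln(67.39) / 1000
dG = 2.6519 kJ/mol

2.6519 kJ/mol


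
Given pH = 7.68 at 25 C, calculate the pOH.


pOH = 14 - pH
pOH = 14 - 7.68
pOH = 6.32

6.32


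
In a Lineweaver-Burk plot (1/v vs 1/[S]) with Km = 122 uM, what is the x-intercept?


x-intercept = -1/Km
= -1/122
= -0.0082 1/uM

-0.0082 1/uM


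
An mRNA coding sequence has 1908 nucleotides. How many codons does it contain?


codons = nucleotides / 3
codons = 1908 / 3 = 636

636


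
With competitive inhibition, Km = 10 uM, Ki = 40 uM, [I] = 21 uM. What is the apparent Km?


Km_app = Km * (1 + [I]/Ki)
Km_app = 10 * (1 + 21/40)
Km_app = 15.25 uM

15.25 uM


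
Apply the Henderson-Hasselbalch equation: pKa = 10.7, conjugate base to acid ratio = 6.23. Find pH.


pH = pKa + log10([A-]/[HA])
pH = 10.7 + log10(6.23)
pH = 11.4945

11.4945


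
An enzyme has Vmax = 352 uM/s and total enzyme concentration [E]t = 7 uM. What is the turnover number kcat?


kcat = Vmax / [E]t
kcat = 352 / 7
kcat = 50.2857 s^-1

50.2857 s^-1


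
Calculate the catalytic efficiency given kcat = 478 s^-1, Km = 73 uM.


Catalytic efficiency = kcat / Km
= 478 / 73
= 6.5479 uM^-1*s^-1

6.5479 uM^-1*s^-1


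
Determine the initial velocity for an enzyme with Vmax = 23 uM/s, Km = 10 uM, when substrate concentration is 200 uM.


v = Vmax * [S] / (Km + [S])
v = 23 * 200 / (10 + 200)
v = 21.9048 uM/s

21.9048 uM/s


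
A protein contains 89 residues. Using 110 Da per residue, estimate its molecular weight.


MW = n_residues * 110 Da
MW = 89 * 110
MW = 9790 Da

9790 Da


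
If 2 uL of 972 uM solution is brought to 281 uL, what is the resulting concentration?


C2 = C1 * V1 / V2
C2 = 972 * 2 / 281
C2 = 6.9181 uM

6.9181 uM


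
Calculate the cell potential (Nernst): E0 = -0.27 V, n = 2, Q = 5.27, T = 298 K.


E = E0 - (RT/nF) * ln(Q)
E = -0.27 - (8.314 * 298 / (2 * 96485)) * ln(5.27)
E = -0.2913 V

-0.2913 V


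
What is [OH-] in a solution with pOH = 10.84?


[OH-] = 10^(-pOH)
[OH-] = 10^(-10.84)
[OH-] = 1.445e-11 M

1.445e-11 M


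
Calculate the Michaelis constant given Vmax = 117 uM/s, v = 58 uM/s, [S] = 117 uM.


Km = [S] * (Vmax - v) / v
Km = 117 * (117 - 58) / 58
Km = 119.0172 uM

119.0172 uM


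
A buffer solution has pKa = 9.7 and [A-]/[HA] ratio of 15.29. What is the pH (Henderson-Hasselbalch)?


pH = pKa + log10([A-]/[HA])
pH = 9.7 + log10(15.29)
pH = 10.8844

10.8844


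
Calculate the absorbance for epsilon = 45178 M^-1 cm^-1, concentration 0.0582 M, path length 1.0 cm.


A = epsilon * c * l
A = 45178 * 0.0582 * 1.0
A = 2629.3596

2629.3596


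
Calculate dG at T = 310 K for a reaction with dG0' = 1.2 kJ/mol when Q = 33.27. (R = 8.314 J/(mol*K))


dG = dG0' + RT * ln(Q) / 1000
dG = 1.2 + 8.314 * 310 * ln(33.27) / 1000
dG = 10.2327 kJ/mol

10.2327 kJ/mol


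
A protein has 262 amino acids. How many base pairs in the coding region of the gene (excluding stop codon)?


Each amino acid = 1 codon = 3 bp
bp = 262 * 3 = 786 bp

786 bp


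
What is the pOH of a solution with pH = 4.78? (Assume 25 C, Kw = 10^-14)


pOH = 14 - pH
pOH = 14 - 4.78
pOH = 9.22

9.22


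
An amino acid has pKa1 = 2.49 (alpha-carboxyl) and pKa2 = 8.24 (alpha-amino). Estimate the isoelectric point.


pI = (pKa1 + pKa2) / 2
pI = (2.49 + 8.24) / 2
pI = 5.365

5.365


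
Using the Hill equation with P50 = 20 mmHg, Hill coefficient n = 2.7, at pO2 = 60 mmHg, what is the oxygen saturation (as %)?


Y = pO2^n / (P50^n + pO2^n)
Y = 60^2.7 / (20^2.7 + 60^2.7)
Y = 95.1%

95.1%


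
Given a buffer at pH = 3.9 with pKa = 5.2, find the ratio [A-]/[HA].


[A-]/[HA] = 10^(pH - pKa)
= 10^(3.9 - 5.2)
= 0.0501

0.0501


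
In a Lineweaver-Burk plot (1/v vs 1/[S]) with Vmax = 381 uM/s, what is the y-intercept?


y-intercept = 1/Vmax
= 1/381
= 0.0026 s/uM

0.0026 s/uM


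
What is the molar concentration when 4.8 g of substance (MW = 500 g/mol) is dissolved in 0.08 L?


C = (mass / MW) / volume
C = (4.8 / 500) / 0.08
C = 0.12 M

0.12 M


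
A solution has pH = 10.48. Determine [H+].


[H+] = 10^(-pH)
[H+] = 10^(-10.48)
[H+] = 3.311e-11 M

3.311e-11 M


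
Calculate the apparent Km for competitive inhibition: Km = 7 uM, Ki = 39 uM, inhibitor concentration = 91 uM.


Km_app = Km * (1 + [I]/Ki)
Km_app = 7 * (1 + 91/39)
Km_app = 23.3333 uM

23.3333 uM


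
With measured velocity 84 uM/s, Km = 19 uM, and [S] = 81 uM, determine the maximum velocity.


Vmax = v * (Km + [S]) / [S]
Vmax = 84 * (19 + 81) / 81
Vmax = 103.7037 uM/s

103.7037 uM/s


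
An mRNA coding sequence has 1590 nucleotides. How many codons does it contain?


codons = nucleotides / 3
codons = 1590 / 3 = 530

530


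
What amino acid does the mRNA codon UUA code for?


Standard genetic code lookup.
Codon UUA -> Leu

Leu


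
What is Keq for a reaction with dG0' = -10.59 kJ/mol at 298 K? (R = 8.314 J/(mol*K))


Keq = exp(-dG0 * 1000 / (R * T))
Keq = exp(-(-10.59) * 1000 / (8.314 * 298))
Keq = 71.8331

71.8331


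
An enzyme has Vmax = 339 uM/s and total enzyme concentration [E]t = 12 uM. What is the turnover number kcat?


kcat = Vmax / [E]t
kcat = 339 / 12
kcat = 28.25 s^-1

28.25 s^-1


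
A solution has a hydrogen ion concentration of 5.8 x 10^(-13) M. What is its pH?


pH = -log10([H+])
pH = -log10(5.8 x 10^(-13))
pH = 12.2366

12.2366


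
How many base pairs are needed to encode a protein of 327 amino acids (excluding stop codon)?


Each amino acid = 1 codon = 3 bp
bp = 327 * 3 = 981 bp

981 bp


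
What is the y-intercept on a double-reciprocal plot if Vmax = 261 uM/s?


y-intercept = 1/Vmax
= 1/261
= 0.0038 s/uM

0.0038 s/uM


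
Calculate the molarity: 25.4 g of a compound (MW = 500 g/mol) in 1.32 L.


C = (mass / MW) / volume
C = (25.4 / 500) / 1.32
C = 0.0385 M

0.0385 M


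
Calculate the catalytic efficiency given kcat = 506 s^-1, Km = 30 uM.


Catalytic efficiency = kcat / Km
= 506 / 30
= 16.8667 uM^-1*s^-1

16.8667 uM^-1*s^-1


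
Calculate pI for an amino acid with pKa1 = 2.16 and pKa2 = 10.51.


pI = (pKa1 + pKa2) / 2
pI = (2.16 + 10.51) / 2
pI = 6.335

6.335


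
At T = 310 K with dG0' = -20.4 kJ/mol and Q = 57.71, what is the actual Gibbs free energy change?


dG = dG0' + RT * ln(Q) / 1000
dG = -20.4 + 8.314 * 310 * ln(57.71) / 1000
dG = -9.9478 kJ/mol

-9.9478 kJ/mol


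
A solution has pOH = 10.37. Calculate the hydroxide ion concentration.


[OH-] = 10^(-pOH)
[OH-] = 10^(-10.37)
[OH-] = 4.266e-11 M

4.266e-11 M


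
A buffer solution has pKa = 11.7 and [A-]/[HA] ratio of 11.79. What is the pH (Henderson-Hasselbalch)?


pH = pKa + log10([A-]/[HA])
pH = 11.7 + log10(11.79)
pH = 12.7715

12.7715


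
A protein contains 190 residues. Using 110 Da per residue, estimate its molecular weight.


MW = n_residues * 110 Da
MW = 190 * 110
MW = 20900 Da

20900 Da


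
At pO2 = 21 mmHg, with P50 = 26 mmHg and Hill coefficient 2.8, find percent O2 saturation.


Y = pO2^n / (P50^n + pO2^n)
Y = 21^2.8 / (26^2.8 + 21^2.8)
Y = 35.48%

35.48%


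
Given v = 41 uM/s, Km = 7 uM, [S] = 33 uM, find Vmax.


Vmax = v * (Km + [S]) / [S]
Vmax = 41 * (7 + 33) / 33
Vmax = 49.697 uM/s

49.697 uM/s


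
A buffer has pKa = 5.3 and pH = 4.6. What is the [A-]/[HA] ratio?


[A-]/[HA] = 10^(pH - pKa)
= 10^(4.6 - 5.3)
= 0.1995

0.1995


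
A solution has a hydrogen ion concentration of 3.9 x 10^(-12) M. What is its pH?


pH = -log10([H+])
pH = -log10(3.9 x 10^(-12))
pH = 11.4089

11.4089


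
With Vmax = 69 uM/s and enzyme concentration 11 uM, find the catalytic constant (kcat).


kcat = Vmax / [E]t
kcat = 69 / 11
kcat = 6.2727 s^-1

6.2727 s^-1


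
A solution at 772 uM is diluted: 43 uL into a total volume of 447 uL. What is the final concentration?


C2 = C1 * V1 / V2
C2 = 772 * 43 / 447
C2 = 74.264 uM

74.264 uM


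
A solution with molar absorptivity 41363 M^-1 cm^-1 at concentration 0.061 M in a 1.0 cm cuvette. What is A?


A = epsilon * c * l
A = 41363 * 0.061 * 1.0
A = 2523.143

2523.143


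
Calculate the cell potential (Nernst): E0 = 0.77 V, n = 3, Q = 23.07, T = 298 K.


E = E0 - (RT/nF) * ln(Q)
E = 0.77 - (8.314 * 298 / (3 * 96485)) * ln(23.07)
E = 0.7431 V

0.7431 V


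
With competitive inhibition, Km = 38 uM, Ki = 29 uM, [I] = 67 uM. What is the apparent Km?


Km_app = Km * (1 + [I]/Ki)
Km_app = 38 * (1 + 67/29)
Km_app = 125.7931 uM

125.7931 uM


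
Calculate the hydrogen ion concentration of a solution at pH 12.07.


[H+] = 10^(-pH)
[H+] = 10^(-12.07)
[H+] = 8.511e-13 M

8.511e-13 M


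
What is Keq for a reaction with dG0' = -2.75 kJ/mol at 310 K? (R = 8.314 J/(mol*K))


Keq = exp(-dG0 * 1000 / (R * T))
Keq = exp(-(-2.75) * 1000 / (8.314 * 310))
Keq = 2.9066

2.9066


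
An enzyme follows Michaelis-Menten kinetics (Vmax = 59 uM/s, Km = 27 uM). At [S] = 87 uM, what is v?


v = Vmax * [S] / (Km + [S])
v = 59 * 87 / (27 + 87)
v = 45.0263 uM/s

45.0263 uM/s


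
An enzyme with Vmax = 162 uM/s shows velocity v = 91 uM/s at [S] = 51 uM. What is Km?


Km = [S] * (Vmax - v) / v
Km = 51 * (162 - 91) / 91
Km = 39.7912 uM

39.7912 uM


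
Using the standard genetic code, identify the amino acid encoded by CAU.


Standard genetic code lookup.
Codon CAU -> His

His


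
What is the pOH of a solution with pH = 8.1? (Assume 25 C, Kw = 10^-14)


pOH = 14 - pH
pOH = 14 - 8.1
pOH = 5.9

5.9


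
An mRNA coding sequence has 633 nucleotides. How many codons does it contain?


codons = nucleotides / 3
codons = 633 / 3 = 211

211


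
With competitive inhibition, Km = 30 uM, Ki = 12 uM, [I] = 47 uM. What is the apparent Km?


Km_app = Km * (1 + [I]/Ki)
Km_app = 30 * (1 + 47/12)
Km_app = 147.5 uM

147.5 uM


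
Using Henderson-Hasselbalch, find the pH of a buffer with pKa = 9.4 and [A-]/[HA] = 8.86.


pH = pKa + log10([A-]/[HA])
pH = 9.4 + log10(8.86)
pH = 10.3474

10.3474


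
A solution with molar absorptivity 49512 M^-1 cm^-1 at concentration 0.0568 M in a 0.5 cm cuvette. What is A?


A = epsilon * c * l
A = 49512 * 0.0568 * 0.5
A = 1406.1408

1406.1408


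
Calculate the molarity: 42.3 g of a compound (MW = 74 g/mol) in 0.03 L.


C = (mass / MW) / volume
C = (42.3 / 74) / 0.03
C = 19.0541 M

19.0541 M


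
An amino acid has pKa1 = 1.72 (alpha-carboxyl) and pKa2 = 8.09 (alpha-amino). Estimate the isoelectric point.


pI = (pKa1 + pKa2) / 2
pI = (1.72 + 8.09) / 2
pI = 4.905

4.905


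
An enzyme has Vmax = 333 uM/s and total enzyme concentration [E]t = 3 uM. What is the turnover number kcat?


kcat = Vmax / [E]t
kcat = 333 / 3
kcat = 111.0 s^-1

111.0 s^-1


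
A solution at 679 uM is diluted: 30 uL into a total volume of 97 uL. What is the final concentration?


C2 = C1 * V1 / V2
C2 = 679 * 30 / 97
C2 = 210.0 uM

210.0 uM


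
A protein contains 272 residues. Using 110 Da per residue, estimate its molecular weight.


MW = n_residues * 110 Da
MW = 272 * 110
MW = 29920 Da

29920 Da


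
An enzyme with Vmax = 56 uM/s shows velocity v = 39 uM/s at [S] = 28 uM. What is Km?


Km = [S] * (Vmax - v) / v
Km = 28 * (56 - 39) / 39
Km = 12.2051 uM

12.2051 uM


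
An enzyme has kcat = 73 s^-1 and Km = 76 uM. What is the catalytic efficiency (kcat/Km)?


Catalytic efficiency = kcat / Km
= 73 / 76
= 0.9605 uM^-1*s^-1

0.9605 uM^-1*s^-1


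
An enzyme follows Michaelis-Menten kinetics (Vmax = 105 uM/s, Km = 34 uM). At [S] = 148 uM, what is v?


v = Vmax * [S] / (Km + [S])
v = 105 * 148 / (34 + 148)
v = 85.3846 uM/s

85.3846 uM/s


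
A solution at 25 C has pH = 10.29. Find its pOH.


pOH = 14 - pH
pOH = 14 - 10.29
pOH = 3.71

3.71


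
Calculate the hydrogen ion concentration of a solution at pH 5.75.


[H+] = 10^(-pH)
[H+] = 10^(-5.75)
[H+] = 1.778e-06 M

1.778e-06 M


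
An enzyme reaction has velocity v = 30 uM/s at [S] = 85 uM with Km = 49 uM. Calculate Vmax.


Vmax = v * (Km + [S]) / [S]
Vmax = 30 * (49 + 85) / 85
Vmax = 47.2941 uM/s

47.2941 uM/s


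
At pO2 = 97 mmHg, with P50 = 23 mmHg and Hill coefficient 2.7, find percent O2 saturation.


Y = pO2^n / (P50^n + pO2^n)
Y = 97^2.7 / (23^2.7 + 97^2.7)
Y = 97.99%

97.99%


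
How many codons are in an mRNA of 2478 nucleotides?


codons = nucleotides / 3
codons = 2478 / 3 = 826

826


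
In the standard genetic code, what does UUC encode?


Standard genetic code lookup.
Codon UUC -> Phe

Phe


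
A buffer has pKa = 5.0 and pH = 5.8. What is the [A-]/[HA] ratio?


[A-]/[HA] = 10^(pH - pKa)
= 10^(5.8 - 5.0)
= 6.3096

6.3096


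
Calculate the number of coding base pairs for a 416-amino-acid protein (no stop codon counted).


Each amino acid = 1 codon = 3 bp
bp = 416 * 3 = 1248 bp

1248 bp


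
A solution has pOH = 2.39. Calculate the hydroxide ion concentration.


[OH-] = 10^(-pOH)
[OH-] = 10^(-2.39)
[OH-] = 0.0041 M

0.0041 M


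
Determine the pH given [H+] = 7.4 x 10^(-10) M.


pH = -log10([H+])
pH = -log10(7.4 x 10^(-10))
pH = 9.1308

9.1308


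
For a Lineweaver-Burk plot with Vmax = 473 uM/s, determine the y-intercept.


y-intercept = 1/Vmax
= 1/473
= 0.0021 s/uM

0.0021 s/uM


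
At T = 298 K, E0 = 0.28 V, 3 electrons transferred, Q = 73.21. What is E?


E = E0 - (RT/nF) * ln(Q)
E = 0.28 - (8.314 * 298 / (3 * 96485)) * ln(73.21)
E = 0.2433 V

0.2433 V


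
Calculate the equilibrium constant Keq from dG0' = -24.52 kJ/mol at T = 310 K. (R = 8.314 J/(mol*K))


Keq = exp(-dG0 * 1000 / (R * T))
Keq = exp(-(-24.52) * 1000 / (8.314 * 310))
Keq = 13543.8067

13543.8067


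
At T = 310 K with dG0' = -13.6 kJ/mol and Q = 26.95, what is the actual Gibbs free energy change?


dG = dG0' + RT * ln(Q) / 1000
dG = -13.6 + 8.314 * 310 * ln(26.95) / 1000
dG = -5.1103 kJ/mol

-5.1103 kJ/mol


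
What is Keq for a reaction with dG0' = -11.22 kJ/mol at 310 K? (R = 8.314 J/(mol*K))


Keq = exp(-dG0 * 1000 / (R * T))
Keq = exp(-(-11.22) * 1000 / (8.314 * 310))
Keq = 77.7365

77.7365


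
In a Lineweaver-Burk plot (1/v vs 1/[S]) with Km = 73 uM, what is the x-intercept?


x-intercept = -1/Km
= -1/73
= -0.0137 1/uM

-0.0137 1/uM


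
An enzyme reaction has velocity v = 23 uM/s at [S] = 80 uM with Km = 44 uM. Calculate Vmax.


Vmax = v * (Km + [S]) / [S]
Vmax = 23 * (44 + 80) / 80
Vmax = 35.65 uM/s

35.65 uM/s


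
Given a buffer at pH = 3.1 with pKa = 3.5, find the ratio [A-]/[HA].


[A-]/[HA] = 10^(pH - pKa)
= 10^(3.1 - 3.5)
= 0.3981

0.3981


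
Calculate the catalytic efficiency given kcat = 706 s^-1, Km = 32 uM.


Catalytic efficiency = kcat / Km
= 706 / 32
= 22.0625 uM^-1*s^-1

22.0625 uM^-1*s^-1


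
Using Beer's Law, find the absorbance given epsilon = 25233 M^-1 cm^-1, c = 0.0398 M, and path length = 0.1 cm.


A = epsilon * c * l
A = 25233 * 0.0398 * 0.1
A = 100.4273

100.4273


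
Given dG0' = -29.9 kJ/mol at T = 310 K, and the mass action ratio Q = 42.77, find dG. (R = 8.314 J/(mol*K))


dG = dG0' + RT * ln(Q) / 1000
dG = -29.9 + 8.314 * 310 * ln(42.77) / 1000
dG = -20.2199 kJ/mol

-20.2199 kJ/mol


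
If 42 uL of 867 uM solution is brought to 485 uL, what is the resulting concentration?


C2 = C1 * V1 / V2
C2 = 867 * 42 / 485
C2 = 75.0804 uM

75.0804 uM


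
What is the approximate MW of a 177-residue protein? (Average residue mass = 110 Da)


MW = n_residues * 110 Da
MW = 177 * 110
MW = 19470 Da

19470 Da


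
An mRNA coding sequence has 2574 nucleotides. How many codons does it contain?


codons = nucleotides / 3
codons = 2574 / 3 = 858

858


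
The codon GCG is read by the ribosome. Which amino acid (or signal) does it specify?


Standard genetic code lookup.
Codon GCG -> Ala

Ala


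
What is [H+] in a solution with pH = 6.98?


[H+] = 10^(-pH)
[H+] = 10^(-6.98)
[H+] = 1.047e-07 M

1.047e-07 M


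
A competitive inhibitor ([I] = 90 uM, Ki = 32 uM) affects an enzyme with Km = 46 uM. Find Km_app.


Km_app = Km * (1 + [I]/Ki)
Km_app = 46 * (1 + 90/32)
Km_app = 175.375 uM

175.375 uM


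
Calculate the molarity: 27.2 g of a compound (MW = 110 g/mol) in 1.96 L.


C = (mass / MW) / volume
C = (27.2 / 110) / 1.96
C = 0.1262 M

0.1262 M


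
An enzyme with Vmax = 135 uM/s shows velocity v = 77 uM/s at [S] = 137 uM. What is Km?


Km = [S] * (Vmax - v) / v
Km = 137 * (135 - 77) / 77
Km = 103.1948 uM

103.1948 uM


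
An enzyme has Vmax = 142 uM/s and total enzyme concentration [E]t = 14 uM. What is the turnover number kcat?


kcat = Vmax / [E]t
kcat = 142 / 14
kcat = 10.1429 s^-1

10.1429 s^-1


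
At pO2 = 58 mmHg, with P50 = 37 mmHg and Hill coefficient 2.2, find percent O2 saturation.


Y = pO2^n / (P50^n + pO2^n)
Y = 58^2.2 / (37^2.2 + 58^2.2)
Y = 72.89%

72.89%


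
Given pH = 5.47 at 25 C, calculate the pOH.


pOH = 14 - pH
pOH = 14 - 5.47
pOH = 8.53

8.53


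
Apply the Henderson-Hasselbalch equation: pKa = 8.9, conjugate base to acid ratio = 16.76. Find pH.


pH = pKa + log10([A-]/[HA])
pH = 8.9 + log10(16.76)
pH = 10.1243

10.1243


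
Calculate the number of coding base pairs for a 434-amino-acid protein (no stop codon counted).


Each amino acid = 1 codon = 3 bp
bp = 434 * 3 = 1302 bp

1302 bp


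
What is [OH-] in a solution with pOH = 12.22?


[OH-] = 10^(-pOH)
[OH-] = 10^(-12.22)
[OH-] = 6.026e-13 M

6.026e-13 M


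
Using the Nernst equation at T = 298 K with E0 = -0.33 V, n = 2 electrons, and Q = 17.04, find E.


E = E0 - (RT/nF) * ln(Q)
E = -0.33 - (8.314 * 298 / (2 * 96485)) * ln(17.04)
E = -0.3664 V

-0.3664 V


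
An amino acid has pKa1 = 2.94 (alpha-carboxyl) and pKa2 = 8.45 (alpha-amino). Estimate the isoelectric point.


pI = (pKa1 + pKa2) / 2
pI = (2.94 + 8.45) / 2
pI = 5.695

5.695


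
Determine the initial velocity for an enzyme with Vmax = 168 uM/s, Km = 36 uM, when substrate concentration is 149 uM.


v = Vmax * [S] / (Km + [S])
v = 168 * 149 / (36 + 149)
v = 135.3081 uM/s

135.3081 uM/s


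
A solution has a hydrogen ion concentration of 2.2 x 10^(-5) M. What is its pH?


pH = -log10([H+])
pH = -log10(2.2 x 10^(-5))
pH = 4.6576

4.6576


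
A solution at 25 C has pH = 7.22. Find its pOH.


pOH = 14 - pH
pOH = 14 - 7.22
pOH = 6.78

6.78


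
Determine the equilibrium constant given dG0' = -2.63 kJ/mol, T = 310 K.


Keq = exp(-dG0 * 1000 / (R * T))
Keq = exp(-(-2.63) * 1000 / (8.314 * 310))
Keq = 2.7744

2.7744


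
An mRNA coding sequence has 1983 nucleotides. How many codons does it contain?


codons = nucleotides / 3
codons = 1983 / 3 = 661

661


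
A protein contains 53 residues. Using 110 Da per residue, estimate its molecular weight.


MW = n_residues * 110 Da
MW = 53 * 110
MW = 5830 Da

5830 Da


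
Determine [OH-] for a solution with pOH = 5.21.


[OH-] = 10^(-pOH)
[OH-] = 10^(-5.21)
[OH-] = 6.166e-06 M

6.166e-06 M


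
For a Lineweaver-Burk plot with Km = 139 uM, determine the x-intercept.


x-intercept = -1/Km
= -1/139
= -0.0072 1/uM

-0.0072 1/uM


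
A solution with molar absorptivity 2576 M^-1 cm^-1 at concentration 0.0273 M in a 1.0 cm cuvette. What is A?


A = epsilon * c * l
A = 2576 * 0.0273 * 1.0
A = 70.3248

70.3248


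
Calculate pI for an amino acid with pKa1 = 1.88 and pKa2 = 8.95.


pI = (pKa1 + pKa2) / 2
pI = (1.88 + 8.95) / 2
pI = 5.415

5.415


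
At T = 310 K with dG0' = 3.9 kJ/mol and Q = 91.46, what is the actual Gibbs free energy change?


dG = dG0' + RT * ln(Q) / 1000
dG = 3.9 + 8.314 * 310 * ln(91.46) / 1000
dG = 15.539 kJ/mol

15.539 kJ/mol


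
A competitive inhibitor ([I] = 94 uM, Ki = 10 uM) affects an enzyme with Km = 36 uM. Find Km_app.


Km_app = Km * (1 + [I]/Ki)
Km_app = 36 * (1 + 94/10)
Km_app = 374.4 uM

374.4 uM


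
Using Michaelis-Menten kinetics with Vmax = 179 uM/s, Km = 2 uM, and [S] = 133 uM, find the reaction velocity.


v = Vmax * [S] / (Km + [S])
v = 179 * 133 / (2 + 133)
v = 176.3481 uM/s

176.3481 uM/s


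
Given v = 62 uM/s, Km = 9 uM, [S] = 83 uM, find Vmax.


Vmax = v * (Km + [S]) / [S]
Vmax = 62 * (9 + 83) / 83
Vmax = 68.7229 uM/s

68.7229 uM/s


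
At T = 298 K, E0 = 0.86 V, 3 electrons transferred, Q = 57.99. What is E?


E = E0 - (RT/nF) * ln(Q)
E = 0.86 - (8.314 * 298 / (3 * 96485)) * ln(57.99)
E = 0.8252 V

0.8252 V


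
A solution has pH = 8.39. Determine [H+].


[H+] = 10^(-pH)
[H+] = 10^(-8.39)
[H+] = 4.074e-09 M

4.074e-09 M


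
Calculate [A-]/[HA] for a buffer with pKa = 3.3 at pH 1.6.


[A-]/[HA] = 10^(pH - pKa)
= 10^(1.6 - 3.3)
= 0.02

0.02


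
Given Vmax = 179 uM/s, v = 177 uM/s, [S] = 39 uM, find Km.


Km = [S] * (Vmax - v) / v
Km = 39 * (179 - 177) / 177
Km = 0.4407 uM

0.4407 uM


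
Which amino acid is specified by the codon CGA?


Standard genetic code lookup.
Codon CGA -> Arg

Arg


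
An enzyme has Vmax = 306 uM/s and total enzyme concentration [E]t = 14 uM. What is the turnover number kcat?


kcat = Vmax / [E]t
kcat = 306 / 14
kcat = 21.8571 s^-1

21.8571 s^-1


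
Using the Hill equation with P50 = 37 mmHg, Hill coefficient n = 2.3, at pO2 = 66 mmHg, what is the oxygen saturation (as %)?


Y = pO2^n / (P50^n + pO2^n)
Y = 66^2.3 / (37^2.3 + 66^2.3)
Y = 79.1%

79.1%


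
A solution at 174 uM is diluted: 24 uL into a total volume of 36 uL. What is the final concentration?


C2 = C1 * V1 / V2
C2 = 174 * 24 / 36
C2 = 116.0 uM

116.0 uM


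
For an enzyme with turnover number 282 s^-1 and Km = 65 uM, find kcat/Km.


Catalytic efficiency = kcat / Km
= 282 / 65
= 4.3385 uM^-1*s^-1

4.3385 uM^-1*s^-1


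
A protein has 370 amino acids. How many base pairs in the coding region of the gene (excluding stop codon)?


Each amino acid = 1 codon = 3 bp
bp = 370 * 3 = 1110 bp

1110 bp


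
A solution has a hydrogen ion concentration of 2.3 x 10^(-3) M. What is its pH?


pH = -log10([H+])
pH = -log10(2.3 x 10^(-3))
pH = 2.6383

2.6383


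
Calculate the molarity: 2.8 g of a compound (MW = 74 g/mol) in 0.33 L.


C = (mass / MW) / volume
C = (2.8 / 74) / 0.33
C = 0.1147 M

0.1147 M


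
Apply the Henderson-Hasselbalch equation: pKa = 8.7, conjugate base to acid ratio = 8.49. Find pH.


pH = pKa + log10([A-]/[HA])
pH = 8.7 + log10(8.49)
pH = 9.6289

9.6289


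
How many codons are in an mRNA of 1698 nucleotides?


codons = nucleotides / 3
codons = 1698 / 3 = 566

566


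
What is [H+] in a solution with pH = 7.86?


[H+] = 10^(-pH)
[H+] = 10^(-7.86)
[H+] = 1.380e-08 M

1.380e-08 M


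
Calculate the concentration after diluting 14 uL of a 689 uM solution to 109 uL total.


C2 = C1 * V1 / V2
C2 = 689 * 14 / 109
C2 = 88.4954 uM

88.4954 uM


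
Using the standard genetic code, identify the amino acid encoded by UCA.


Standard genetic code lookup.
Codon UCA -> Ser

Ser


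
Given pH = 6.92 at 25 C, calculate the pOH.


pOH = 14 - pH
pOH = 14 - 6.92
pOH = 7.08

7.08


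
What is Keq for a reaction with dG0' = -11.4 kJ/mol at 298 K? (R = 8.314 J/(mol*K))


Keq = exp(-dG0 * 1000 / (R * T))
Keq = exp(-(-11.4) * 1000 / (8.314 * 298))
Keq = 99.6116

99.6116


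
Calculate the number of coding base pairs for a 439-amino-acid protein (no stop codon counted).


Each amino acid = 1 codon = 3 bp
bp = 439 * 3 = 1317 bp

1317 bp


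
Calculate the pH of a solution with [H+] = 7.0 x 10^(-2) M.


pH = -log10([H+])
pH = -log10(7.0 x 10^(-2))
pH = 1.1549

1.1549


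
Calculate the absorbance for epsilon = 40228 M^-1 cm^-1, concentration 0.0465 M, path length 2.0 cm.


A = epsilon * c * l
A = 40228 * 0.0465 * 2.0
A = 3741.204

3741.204


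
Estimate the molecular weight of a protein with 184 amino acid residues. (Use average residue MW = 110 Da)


MW = n_residues * 110 Da
MW = 184 * 110
MW = 20240 Da

20240 Da


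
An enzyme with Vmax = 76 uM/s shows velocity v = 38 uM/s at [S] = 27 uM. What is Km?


Km = [S] * (Vmax - v) / v
Km = 27 * (76 - 38) / 38
Km = 27.0 uM

27.0 uM


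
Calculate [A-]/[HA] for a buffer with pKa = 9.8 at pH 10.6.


[A-]/[HA] = 10^(pH - pKa)
= 10^(10.6 - 9.8)
= 6.3096

6.3096


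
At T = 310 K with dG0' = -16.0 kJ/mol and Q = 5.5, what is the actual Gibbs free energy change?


dG = dG0' + RT * ln(Q) / 1000
dG = -16.0 + 8.314 * 310 * ln(5.5) / 1000
dG = -11.6063 kJ/mol

-11.6063 kJ/mol


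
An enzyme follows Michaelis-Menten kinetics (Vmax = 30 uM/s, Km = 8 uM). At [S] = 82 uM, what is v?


v = Vmax * [S] / (Km + [S])
v = 30 * 82 / (8 + 82)
v = 27.3333 uM/s

27.3333 uM/s


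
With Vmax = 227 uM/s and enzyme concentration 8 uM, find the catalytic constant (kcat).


kcat = Vmax / [E]t
kcat = 227 / 8
kcat = 28.375 s^-1

28.375 s^-1


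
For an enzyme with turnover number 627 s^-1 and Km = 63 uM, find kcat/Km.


Catalytic efficiency = kcat / Km
= 627 / 63
= 9.9524 uM^-1*s^-1

9.9524 uM^-1*s^-1


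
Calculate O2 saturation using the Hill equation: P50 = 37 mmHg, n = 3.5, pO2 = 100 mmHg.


Y = pO2^n / (P50^n + pO2^n)
Y = 100^3.5 / (37^3.5 + 100^3.5)
Y = 97.01%

97.01%


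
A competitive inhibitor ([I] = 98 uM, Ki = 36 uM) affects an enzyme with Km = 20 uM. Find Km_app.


Km_app = Km * (1 + [I]/Ki)
Km_app = 20 * (1 + 98/36)
Km_app = 74.4444 uM

74.4444 uM


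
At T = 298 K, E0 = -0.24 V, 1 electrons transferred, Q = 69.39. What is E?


E = E0 - (RT/nF) * ln(Q)
E = -0.24 - (8.314 * 298 / (1 * 96485)) * ln(69.39)
E = -0.3489 V

-0.3489 V


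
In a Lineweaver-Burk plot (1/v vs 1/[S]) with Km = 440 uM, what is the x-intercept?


x-intercept = -1/Km
= -1/440
= -0.0023 1/uM

-0.0023 1/uM


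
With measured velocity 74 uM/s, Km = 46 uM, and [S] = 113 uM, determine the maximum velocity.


Vmax = v * (Km + [S]) / [S]
Vmax = 74 * (46 + 113) / 113
Vmax = 104.1239 uM/s

104.1239 uM/s


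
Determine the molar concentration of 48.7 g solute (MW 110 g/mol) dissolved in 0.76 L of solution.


C = (mass / MW) / volume
C = (48.7 / 110) / 0.76
C = 0.5825 M

0.5825 M


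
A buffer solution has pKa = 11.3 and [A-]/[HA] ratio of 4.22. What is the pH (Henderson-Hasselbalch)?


pH = pKa + log10([A-]/[HA])
pH = 11.3 + log10(4.22)
pH = 11.9253

11.9253


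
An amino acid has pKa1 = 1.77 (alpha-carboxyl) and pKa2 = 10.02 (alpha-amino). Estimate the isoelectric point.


pI = (pKa1 + pKa2) / 2
pI = (1.77 + 10.02) / 2
pI = 5.895

5.895


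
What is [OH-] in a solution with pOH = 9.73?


[OH-] = 10^(-pOH)
[OH-] = 10^(-9.73)
[OH-] = 1.862e-10 M

1.862e-10 M


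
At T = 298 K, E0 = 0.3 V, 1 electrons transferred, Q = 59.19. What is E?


E = E0 - (RT/nF) * ln(Q)
E = 0.3 - (8.314 * 298 / (1 * 96485)) * ln(59.19)
E = 0.1952 V

0.1952 V


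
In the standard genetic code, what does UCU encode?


Standard genetic code lookup.
Codon UCU -> Ser

Ser


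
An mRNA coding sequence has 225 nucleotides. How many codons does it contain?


codons = nucleotides / 3
codons = 225 / 3 = 75

75


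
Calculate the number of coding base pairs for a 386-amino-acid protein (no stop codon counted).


Each amino acid = 1 codon = 3 bp
bp = 386 * 3 = 1158 bp

1158 bp


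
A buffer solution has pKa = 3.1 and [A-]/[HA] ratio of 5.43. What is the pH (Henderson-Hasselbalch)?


pH = pKa + log10([A-]/[HA])
pH = 3.1 + log10(5.43)
pH = 3.8348

3.8348


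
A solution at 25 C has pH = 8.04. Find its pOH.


pOH = 14 - pH
pOH = 14 - 8.04
pOH = 5.96

5.96


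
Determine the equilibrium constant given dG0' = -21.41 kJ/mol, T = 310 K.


Keq = exp(-dG0 * 1000 / (R * T))
Keq = exp(-(-21.41) * 1000 / (8.314 * 310))
Keq = 4052.1959

4052.1959


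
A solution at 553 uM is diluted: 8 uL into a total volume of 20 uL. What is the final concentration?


C2 = C1 * V1 / V2
C2 = 553 * 8 / 20
C2 = 221.2 uM

221.2 uM


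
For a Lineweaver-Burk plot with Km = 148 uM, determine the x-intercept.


x-intercept = -1/Km
= -1/148
= -0.0068 1/uM

-0.0068 1/uM


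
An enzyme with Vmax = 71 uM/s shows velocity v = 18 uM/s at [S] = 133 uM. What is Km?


Km = [S] * (Vmax - v) / v
Km = 133 * (71 - 18) / 18
Km = 391.6111 uM

391.6111 uM


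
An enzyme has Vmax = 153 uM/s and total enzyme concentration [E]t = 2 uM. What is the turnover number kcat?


kcat = Vmax / [E]t
kcat = 153 / 2
kcat = 76.5 s^-1

76.5 s^-1


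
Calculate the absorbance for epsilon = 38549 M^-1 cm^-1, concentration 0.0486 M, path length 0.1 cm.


A = epsilon * c * l
A = 38549 * 0.0486 * 0.1
A = 187.3481

187.3481


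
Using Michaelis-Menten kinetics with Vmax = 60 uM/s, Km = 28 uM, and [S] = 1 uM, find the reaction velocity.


v = Vmax * [S] / (Km + [S])
v = 60 * 1 / (28 + 1)
v = 2.069 uM/s

2.069 uM/s


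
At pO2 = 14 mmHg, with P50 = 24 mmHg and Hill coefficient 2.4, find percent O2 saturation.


Y = pO2^n / (P50^n + pO2^n)
Y = 14^2.4 / (24^2.4 + 14^2.4)
Y = 21.52%

21.52%


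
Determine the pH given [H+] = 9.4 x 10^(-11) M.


pH = -log10([H+])
pH = -log10(9.4 x 10^(-11))
pH = 10.0269

10.0269


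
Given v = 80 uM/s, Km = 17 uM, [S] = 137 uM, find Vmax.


Vmax = v * (Km + [S]) / [S]
Vmax = 80 * (17 + 137) / 137
Vmax = 89.927 uM/s

89.927 uM/s


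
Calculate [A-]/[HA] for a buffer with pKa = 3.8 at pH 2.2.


[A-]/[HA] = 10^(pH - pKa)
= 10^(2.2 - 3.8)
= 0.0251

0.0251


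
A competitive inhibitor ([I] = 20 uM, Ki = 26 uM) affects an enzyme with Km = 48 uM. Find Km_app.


Km_app = Km * (1 + [I]/Ki)
Km_app = 48 * (1 + 20/26)
Km_app = 84.9231 uM

84.9231 uM


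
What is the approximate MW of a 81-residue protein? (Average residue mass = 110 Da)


MW = n_residues * 110 Da
MW = 81 * 110
MW = 8910 Da

8910 Da


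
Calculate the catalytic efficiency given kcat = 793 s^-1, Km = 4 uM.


Catalytic efficiency = kcat / Km
= 793 / 4
= 198.25 uM^-1*s^-1

198.25 uM^-1*s^-1


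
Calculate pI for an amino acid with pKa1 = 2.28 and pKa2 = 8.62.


pI = (pKa1 + pKa2) / 2
pI = (2.28 + 8.62) / 2
pI = 5.45

5.45


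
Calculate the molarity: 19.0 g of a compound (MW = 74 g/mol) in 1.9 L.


C = (mass / MW) / volume
C = (19.0 / 74) / 1.9
C = 0.1351 M

0.1351 M


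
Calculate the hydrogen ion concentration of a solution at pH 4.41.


[H+] = 10^(-pH)
[H+] = 10^(-4.41)
[H+] = 3.890e-05 M

3.890e-05 M


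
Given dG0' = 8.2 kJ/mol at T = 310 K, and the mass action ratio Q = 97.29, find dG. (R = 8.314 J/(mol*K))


dG = dG0' + RT * ln(Q) / 1000
dG = 8.2 + 8.314 * 310 * ln(97.29) / 1000
dG = 19.9983 kJ/mol

19.9983 kJ/mol


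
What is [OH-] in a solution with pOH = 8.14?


[OH-] = 10^(-pOH)
[OH-] = 10^(-8.14)
[OH-] = 7.244e-09 M

7.244e-09 M


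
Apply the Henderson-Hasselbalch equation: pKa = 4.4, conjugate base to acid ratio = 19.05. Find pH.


pH = pKa + log10([A-]/[HA])
pH = 4.4 + log10(19.05)
pH = 5.6799

5.6799


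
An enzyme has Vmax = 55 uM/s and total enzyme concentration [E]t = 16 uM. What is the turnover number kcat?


kcat = Vmax / [E]t
kcat = 55 / 16
kcat = 3.4375 s^-1

3.4375 s^-1


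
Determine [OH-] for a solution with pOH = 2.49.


[OH-] = 10^(-pOH)
[OH-] = 10^(-2.49)
[OH-] = 0.0032 M

0.0032 M


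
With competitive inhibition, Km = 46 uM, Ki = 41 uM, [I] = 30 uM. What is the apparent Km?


Km_app = Km * (1 + [I]/Ki)
Km_app = 46 * (1 + 30/41)
Km_app = 79.6585 uM

79.6585 uM


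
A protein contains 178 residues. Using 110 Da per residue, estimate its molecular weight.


MW = n_residues * 110 Da
MW = 178 * 110
MW = 19580 Da

19580 Da


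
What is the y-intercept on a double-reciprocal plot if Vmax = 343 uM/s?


y-intercept = 1/Vmax
= 1/343
= 0.0029 s/uM

0.0029 s/uM


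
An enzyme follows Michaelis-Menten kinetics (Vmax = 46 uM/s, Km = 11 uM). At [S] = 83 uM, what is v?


v = Vmax * [S] / (Km + [S])
v = 46 * 83 / (11 + 83)
v = 40.617 uM/s

40.617 uM/s


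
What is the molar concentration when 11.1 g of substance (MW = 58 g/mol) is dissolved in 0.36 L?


C = (mass / MW) / volume
C = (11.1 / 58) / 0.36
C = 0.5316 M

0.5316 M


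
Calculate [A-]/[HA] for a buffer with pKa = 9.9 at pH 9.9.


[A-]/[HA] = 10^(pH - pKa)
= 10^(9.9 - 9.9)
= 1.0

1.0


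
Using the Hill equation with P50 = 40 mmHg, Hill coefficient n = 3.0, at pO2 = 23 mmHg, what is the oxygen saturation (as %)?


Y = pO2^n / (P50^n + pO2^n)
Y = 23^3.0 / (40^3.0 + 23^3.0)
Y = 15.97%

15.97%


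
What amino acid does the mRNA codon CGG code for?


Standard genetic code lookup.
Codon CGG -> Arg

Arg


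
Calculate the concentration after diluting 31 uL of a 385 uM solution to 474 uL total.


C2 = C1 * V1 / V2
C2 = 385 * 31 / 474
C2 = 25.1793 uM

25.1793 uM


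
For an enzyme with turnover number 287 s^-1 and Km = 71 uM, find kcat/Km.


Catalytic efficiency = kcat / Km
= 287 / 71
= 4.0423 uM^-1*s^-1

4.0423 uM^-1*s^-1


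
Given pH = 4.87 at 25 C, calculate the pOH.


pOH = 14 - pH
pOH = 14 - 4.87
pOH = 9.13

9.13


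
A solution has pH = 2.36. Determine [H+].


[H+] = 10^(-pH)
[H+] = 10^(-2.36)
[H+] = 0.0044 M

0.0044 M


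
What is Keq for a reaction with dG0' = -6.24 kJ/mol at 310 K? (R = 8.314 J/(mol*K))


Keq = exp(-dG0 * 1000 / (R * T))
Keq = exp(-(-6.24) * 1000 / (8.314 * 310))
Keq = 11.2582

11.2582


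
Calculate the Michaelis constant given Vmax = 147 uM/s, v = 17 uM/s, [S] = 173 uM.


Km = [S] * (Vmax - v) / v
Km = 173 * (147 - 17) / 17
Km = 1322.9412 uM

1322.9412 uM


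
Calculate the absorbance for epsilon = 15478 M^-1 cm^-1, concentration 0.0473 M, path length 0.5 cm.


A = epsilon * c * l
A = 15478 * 0.0473 * 0.5
A = 366.0547

366.0547


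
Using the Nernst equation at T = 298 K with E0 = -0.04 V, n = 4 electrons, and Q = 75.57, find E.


E = E0 - (RT/nF) * ln(Q)
E = -0.04 - (8.314 * 298 / (4 * 96485)) * ln(75.57)
E = -0.0678 V

-0.0678 V


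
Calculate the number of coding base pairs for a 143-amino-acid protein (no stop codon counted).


Each amino acid = 1 codon = 3 bp
bp = 143 * 3 = 429 bp

429 bp


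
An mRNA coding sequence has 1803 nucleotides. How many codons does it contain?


codons = nucleotides / 3
codons = 1803 / 3 = 601

601


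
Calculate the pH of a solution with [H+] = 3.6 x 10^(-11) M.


pH = -log10([H+])
pH = -log10(3.6 x 10^(-11))
pH = 10.4437

10.4437


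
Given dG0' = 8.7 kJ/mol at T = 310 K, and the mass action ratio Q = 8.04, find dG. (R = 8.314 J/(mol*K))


dG = dG0' + RT * ln(Q) / 1000
dG = 8.7 + 8.314 * 310 * ln(8.04) / 1000
dG = 14.0723 kJ/mol

14.0723 kJ/mol
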